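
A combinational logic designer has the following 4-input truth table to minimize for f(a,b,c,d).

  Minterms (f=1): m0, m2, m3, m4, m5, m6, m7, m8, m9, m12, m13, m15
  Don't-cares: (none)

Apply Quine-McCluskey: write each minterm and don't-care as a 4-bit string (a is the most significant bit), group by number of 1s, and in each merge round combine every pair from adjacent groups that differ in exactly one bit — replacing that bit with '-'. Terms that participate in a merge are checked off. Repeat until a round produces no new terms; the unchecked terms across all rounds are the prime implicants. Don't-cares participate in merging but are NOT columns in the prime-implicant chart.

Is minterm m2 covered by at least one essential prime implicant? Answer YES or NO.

YES

size-2^0 implicants → 0000(✓)  0010(✓)  0011(✓)  0100(✓)  0101(✓)  0110(✓)  0111(✓)  1000(✓)  1001(✓)  1100(✓)  1101(✓)  1111(✓)
size-2^1 implicants → -000(✓)  -100(✓)  -101(✓)  -111(✓)  0-00(✓)  0-10(✓)  0-11(✓)  00-0(✓)  001-(✓)  01-0(✓)  01-1(✓)  010-(✓)  011-(✓)  1-00(✓)  1-01(✓)  100-(✓)  11-1(✓)  110-(✓)
size-2^2 implicants → --00  -1-1  -10-  0--0  0-1-  01--  1-0-
Unchecked terms (primes): --00, -1-1, -10-, 0--0, 0-1-, 01--, 1-0-
Minterm coverage:
  m0 ⊆ --00,0--0
  m2 ⊆ 0--0,0-1-
  m3 ⊆ 0-1- [E]
  m4 ⊆ --00,-10-,0--0,01--
  m5 ⊆ -1-1,-10-,01--
  m6 ⊆ 0--0,0-1-,01--
  m7 ⊆ -1-1,0-1-,01--
  m8 ⊆ --00,1-0-
  m9 ⊆ 1-0- [E]
  m12 ⊆ --00,-10-,1-0-
  m13 ⊆ -1-1,-10-,1-0-
  m15 ⊆ -1-1 [E]
E = {-1-1, 0-1-, 1-0-}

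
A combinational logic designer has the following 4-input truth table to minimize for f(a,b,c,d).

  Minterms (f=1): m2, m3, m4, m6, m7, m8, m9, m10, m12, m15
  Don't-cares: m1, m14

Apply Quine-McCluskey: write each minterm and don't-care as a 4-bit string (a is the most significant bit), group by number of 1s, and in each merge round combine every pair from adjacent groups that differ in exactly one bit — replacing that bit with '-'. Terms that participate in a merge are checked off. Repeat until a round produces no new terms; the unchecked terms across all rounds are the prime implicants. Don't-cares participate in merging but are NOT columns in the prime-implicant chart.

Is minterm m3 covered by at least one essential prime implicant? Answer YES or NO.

NO

size-2^0 implicants → 0001(✓)  0010(✓)  0011(✓)  0100(✓)  0110(✓)  0111(✓)  1000(✓)  1001(✓)  1010(✓)  1100(✓)  1110(✓)  1111(✓)
size-2^1 implicants → -001  -010(✓)  -100(✓)  -110(✓)  -111(✓)  0-10(✓)  0-11(✓)  00-1  001-(✓)  01-0(✓)  011-(✓)  1-00(✓)  1-10(✓)  10-0(✓)  100-  11-0(✓)  111-(✓)
size-2^2 implicants → --10  -1-0  -11-  0-1-  1--0
Unchecked terms (primes): --10, -001, -1-0, -11-, 0-1-, 00-1, 1--0, 100-
Minterm coverage:
  m2 ⊆ --10,0-1-
  m3 ⊆ 0-1-,00-1
  m4 ⊆ -1-0 [E]
  m6 ⊆ --10,-1-0,-11-,0-1-
  m7 ⊆ -11-,0-1-
  m8 ⊆ 1--0,100-
  m9 ⊆ -001,100-
  m10 ⊆ --10,1--0
  m12 ⊆ -1-0,1--0
  m15 ⊆ -11- [E]
E = {-1-0, -11-}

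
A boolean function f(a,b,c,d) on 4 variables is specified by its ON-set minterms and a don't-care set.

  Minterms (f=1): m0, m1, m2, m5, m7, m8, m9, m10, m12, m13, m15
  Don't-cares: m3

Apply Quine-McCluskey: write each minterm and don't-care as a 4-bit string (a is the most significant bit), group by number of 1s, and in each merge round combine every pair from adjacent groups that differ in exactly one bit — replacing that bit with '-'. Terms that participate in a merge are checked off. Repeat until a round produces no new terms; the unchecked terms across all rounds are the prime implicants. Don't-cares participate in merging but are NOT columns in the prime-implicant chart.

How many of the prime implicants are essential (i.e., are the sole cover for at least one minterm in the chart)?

3

[col 0] 0000*, 0001*, 0010*, 0011*, 0101*, 0111*, 1000*, 1001*, 1010*, 1100*, 1101*, 1111*
[col 1] -000*, -001*, -010*, -101*, -111*, 0-01*, 0-11*, 00-0*, 00-1*, 000-*, 001-*, 01-1*, 1-00*, 1-01*, 10-0*, 100-*, 11-1*, 110-*
[col 2] --01, -0-0, -00-, -1-1, 0--1, 00--, 1-0-
Prime implicants: --01, -0-0, -00-, -1-1, 0--1, 00--, 1-0-
PI chart (minterm → PIs covering it):
  0 | -0-0,-00-,00--
  1 | --01,-00-,0--1,00--
  2 | -0-0,00--
  5 | --01,-1-1,0--1
  7 | -1-1,0--1
  8 | -0-0,-00-,1-0-
  9 | --01,-00-,1-0-
  10 | -0-0  (sole → essential)
  12 | 1-0-  (sole → essential)
  13 | --01,-1-1,1-0-
  15 | -1-1  (sole → essential)
Essential prime implicants: -0-0, -1-1, 1-0-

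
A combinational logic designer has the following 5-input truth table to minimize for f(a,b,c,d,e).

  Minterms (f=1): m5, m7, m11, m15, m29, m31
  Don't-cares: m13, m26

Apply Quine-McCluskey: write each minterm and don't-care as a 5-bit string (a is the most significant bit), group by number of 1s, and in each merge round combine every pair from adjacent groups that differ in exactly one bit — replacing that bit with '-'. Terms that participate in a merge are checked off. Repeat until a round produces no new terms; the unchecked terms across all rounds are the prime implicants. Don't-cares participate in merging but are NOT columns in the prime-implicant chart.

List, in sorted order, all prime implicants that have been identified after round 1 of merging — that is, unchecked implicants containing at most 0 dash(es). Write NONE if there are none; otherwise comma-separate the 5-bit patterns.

11010

size-2^0 implicants → 00101(✓)  00111(✓)  01011(✓)  01101(✓)  01111(✓)  11010  11101(✓)  11111(✓)
size-2^1 implicants → -1101(✓)  -1111(✓)  0-101(✓)  0-111(✓)  001-1(✓)  01-11  011-1(✓)  111-1(✓)
size-2^2 implicants → -11-1  0-1-1
Unchecked terms (primes): -11-1, 0-1-1, 01-11, 11010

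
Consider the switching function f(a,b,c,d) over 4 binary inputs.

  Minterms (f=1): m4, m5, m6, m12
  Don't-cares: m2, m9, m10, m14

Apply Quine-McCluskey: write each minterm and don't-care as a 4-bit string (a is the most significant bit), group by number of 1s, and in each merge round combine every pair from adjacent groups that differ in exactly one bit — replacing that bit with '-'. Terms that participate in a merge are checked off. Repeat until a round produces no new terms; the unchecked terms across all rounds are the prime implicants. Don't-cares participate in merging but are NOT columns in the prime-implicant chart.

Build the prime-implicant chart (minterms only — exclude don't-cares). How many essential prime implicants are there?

size-2^0 implicants → 0010(✓)  0100(✓)  0101(✓)  0110(✓)  1001  1010(✓)  1100(✓)  1110(✓)
size-2^1 implicants → -010(✓)  -100(✓)  -110(✓)  0-10(✓)  01-0(✓)  010-  1-10(✓)  11-0(✓)
size-2^2 implicants → --10  -1-0
Unchecked terms (primes): --10, -1-0, 010-, 1001
Minterm coverage:
  m4 ⊆ -1-0,010-
  m5 ⊆ 010- [E]
  m6 ⊆ --10,-1-0
  m12 ⊆ -1-0 [E]
E = {-1-0, 010-}

2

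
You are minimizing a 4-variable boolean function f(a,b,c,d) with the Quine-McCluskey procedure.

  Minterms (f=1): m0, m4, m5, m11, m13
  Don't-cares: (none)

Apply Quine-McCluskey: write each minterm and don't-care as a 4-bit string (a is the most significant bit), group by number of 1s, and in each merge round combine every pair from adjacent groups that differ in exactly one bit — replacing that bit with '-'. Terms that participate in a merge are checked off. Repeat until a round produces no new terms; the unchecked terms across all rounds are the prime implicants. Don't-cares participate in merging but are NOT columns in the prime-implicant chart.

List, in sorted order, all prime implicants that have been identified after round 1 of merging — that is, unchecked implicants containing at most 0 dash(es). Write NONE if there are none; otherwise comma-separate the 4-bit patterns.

1011

[col 0] 0000*, 0100*, 0101*, 1011, 1101*
[col 1] -101, 0-00, 010-
Prime implicants: -101, 0-00, 010-, 1011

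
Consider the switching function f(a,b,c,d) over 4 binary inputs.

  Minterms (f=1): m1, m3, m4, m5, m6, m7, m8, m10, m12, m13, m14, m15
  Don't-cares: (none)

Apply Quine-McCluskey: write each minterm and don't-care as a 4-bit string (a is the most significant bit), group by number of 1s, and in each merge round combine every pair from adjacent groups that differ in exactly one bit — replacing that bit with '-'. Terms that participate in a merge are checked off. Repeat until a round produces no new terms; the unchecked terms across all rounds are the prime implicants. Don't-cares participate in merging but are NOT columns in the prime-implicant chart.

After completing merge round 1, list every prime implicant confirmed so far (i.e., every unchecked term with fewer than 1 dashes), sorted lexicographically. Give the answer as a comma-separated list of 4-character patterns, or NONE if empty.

NONE

Round 0: 0001✓ 0011✓ 0100✓ 0101✓ 0110✓ 0111✓ 1000✓ 1010✓ 1100✓ 1101✓ 1110✓ 1111✓
Round 1: -100✓ -101✓ -110✓ -111✓ 0-01✓ 0-11✓ 00-1✓ 01-0✓ 01-1✓ 010-✓ 011-✓ 1-00✓ 1-10✓ 10-0✓ 11-0✓ 11-1✓ 110-✓ 111-✓
Round 2: -1-0✓ -1-1✓ -10-✓ -11-✓ 0--1 01--✓ 1--0 11--✓
Round 3: -1--
PIs = {-1--, 0--1, 1--0}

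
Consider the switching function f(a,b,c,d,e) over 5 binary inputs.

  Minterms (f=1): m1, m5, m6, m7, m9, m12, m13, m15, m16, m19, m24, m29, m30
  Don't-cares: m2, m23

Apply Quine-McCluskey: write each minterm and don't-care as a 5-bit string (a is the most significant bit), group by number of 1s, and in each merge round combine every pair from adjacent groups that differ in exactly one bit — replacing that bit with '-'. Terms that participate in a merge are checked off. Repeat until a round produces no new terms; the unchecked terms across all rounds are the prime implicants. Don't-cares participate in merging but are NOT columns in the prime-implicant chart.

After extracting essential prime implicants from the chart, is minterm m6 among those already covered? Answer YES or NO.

NO

size-2^0 implicants → 00001(✓)  00010(✓)  00101(✓)  00110(✓)  00111(✓)  01001(✓)  01100(✓)  01101(✓)  01111(✓)  10000(✓)  10011(✓)  10111(✓)  11000(✓)  11101(✓)  11110
size-2^1 implicants → -0111  -1101  0-001(✓)  0-101(✓)  0-111(✓)  00-01(✓)  00-10  001-1(✓)  0011-  01-01(✓)  011-1(✓)  0110-  1-000  10-11
size-2^2 implicants → 0--01  0-1-1
Unchecked terms (primes): -0111, -1101, 0--01, 0-1-1, 00-10, 0011-, 0110-, 1-000, 10-11, 11110
Minterm coverage:
  m1 ⊆ 0--01 [E]
  m5 ⊆ 0--01,0-1-1
  m6 ⊆ 00-10,0011-
  m7 ⊆ -0111,0-1-1,0011-
  m9 ⊆ 0--01 [E]
  m12 ⊆ 0110- [E]
  m13 ⊆ -1101,0--01,0-1-1,0110-
  m15 ⊆ 0-1-1 [E]
  m16 ⊆ 1-000 [E]
  m19 ⊆ 10-11 [E]
  m24 ⊆ 1-000 [E]
  m29 ⊆ -1101 [E]
  m30 ⊆ 11110 [E]
E = {-1101, 0--01, 0-1-1, 0110-, 1-000, 10-11, 11110}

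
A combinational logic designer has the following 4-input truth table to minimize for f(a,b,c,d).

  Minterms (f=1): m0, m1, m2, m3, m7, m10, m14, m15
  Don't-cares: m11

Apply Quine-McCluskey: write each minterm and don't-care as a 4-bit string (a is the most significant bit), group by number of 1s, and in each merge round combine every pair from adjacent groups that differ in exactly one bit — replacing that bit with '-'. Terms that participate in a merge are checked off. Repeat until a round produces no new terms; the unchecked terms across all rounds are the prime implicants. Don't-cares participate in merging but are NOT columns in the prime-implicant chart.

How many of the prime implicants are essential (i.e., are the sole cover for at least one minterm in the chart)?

3

size-2^0 implicants → 0000(✓)  0001(✓)  0010(✓)  0011(✓)  0111(✓)  1010(✓)  1011(✓)  1110(✓)  1111(✓)
size-2^1 implicants → -010(✓)  -011(✓)  -111(✓)  0-11(✓)  00-0(✓)  00-1(✓)  000-(✓)  001-(✓)  1-10(✓)  1-11(✓)  101-(✓)  111-(✓)
size-2^2 implicants → --11  -01-  00--  1-1-
Unchecked terms (primes): --11, -01-, 00--, 1-1-
Minterm coverage:
  m0 ⊆ 00-- [E]
  m1 ⊆ 00-- [E]
  m2 ⊆ -01-,00--
  m3 ⊆ --11,-01-,00--
  m7 ⊆ --11 [E]
  m10 ⊆ -01-,1-1-
  m14 ⊆ 1-1- [E]
  m15 ⊆ --11,1-1-
E = {--11, 00--, 1-1-}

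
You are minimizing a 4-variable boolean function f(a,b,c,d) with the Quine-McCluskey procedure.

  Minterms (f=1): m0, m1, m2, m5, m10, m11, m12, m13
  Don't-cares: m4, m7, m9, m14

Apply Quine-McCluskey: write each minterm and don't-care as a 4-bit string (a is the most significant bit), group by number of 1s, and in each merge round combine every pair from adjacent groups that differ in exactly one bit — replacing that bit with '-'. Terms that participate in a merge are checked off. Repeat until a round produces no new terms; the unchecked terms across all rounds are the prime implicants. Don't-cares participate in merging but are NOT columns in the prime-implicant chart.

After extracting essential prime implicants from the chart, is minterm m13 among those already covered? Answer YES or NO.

NO

Round 0: 0000✓ 0001✓ 0010✓ 0100✓ 0101✓ 0111✓ 1001✓ 1010✓ 1011✓ 1100✓ 1101✓ 1110✓
Round 1: -001✓ -010 -100✓ -101✓ 0-00✓ 0-01✓ 00-0 000-✓ 01-1 010-✓ 1-01✓ 1-10 10-1 101- 11-0 110-✓
Round 2: --01 -10- 0-0-
PIs = {--01, -010, -10-, 0-0-, 00-0, 01-1, 1-10, 10-1, 101-, 11-0}
Coverage chart:
  m0: 0-0-,00-0
  m1: --01,0-0-
  m2: -010,00-0
  m5: --01,-10-,0-0-,01-1
  m10: -010,1-10,101-
  m11: 10-1,101-
  m12: -10-,11-0
  m13: --01,-10-
(no essential prime implicants)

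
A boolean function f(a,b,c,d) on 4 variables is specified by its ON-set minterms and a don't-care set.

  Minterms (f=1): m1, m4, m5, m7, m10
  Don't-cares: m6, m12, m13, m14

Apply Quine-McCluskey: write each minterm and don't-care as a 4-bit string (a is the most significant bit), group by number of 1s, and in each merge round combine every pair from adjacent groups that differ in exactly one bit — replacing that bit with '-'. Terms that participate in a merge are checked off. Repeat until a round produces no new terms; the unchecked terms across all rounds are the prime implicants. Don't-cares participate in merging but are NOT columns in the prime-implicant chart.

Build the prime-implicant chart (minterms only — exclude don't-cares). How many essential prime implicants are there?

3

[col 0] 0001*, 0100*, 0101*, 0110*, 0111*, 1010*, 1100*, 1101*, 1110*
[col 1] -100*, -101*, -110*, 0-01, 01-0*, 01-1*, 010-*, 011-*, 1-10, 11-0*, 110-*
[col 2] -1-0, -10-, 01--
Prime implicants: -1-0, -10-, 0-01, 01--, 1-10
PI chart (minterm → PIs covering it):
  1 | 0-01  (sole → essential)
  4 | -1-0,-10-,01--
  5 | -10-,0-01,01--
  7 | 01--  (sole → essential)
  10 | 1-10  (sole → essential)
Essential prime implicants: 0-01, 01--, 1-10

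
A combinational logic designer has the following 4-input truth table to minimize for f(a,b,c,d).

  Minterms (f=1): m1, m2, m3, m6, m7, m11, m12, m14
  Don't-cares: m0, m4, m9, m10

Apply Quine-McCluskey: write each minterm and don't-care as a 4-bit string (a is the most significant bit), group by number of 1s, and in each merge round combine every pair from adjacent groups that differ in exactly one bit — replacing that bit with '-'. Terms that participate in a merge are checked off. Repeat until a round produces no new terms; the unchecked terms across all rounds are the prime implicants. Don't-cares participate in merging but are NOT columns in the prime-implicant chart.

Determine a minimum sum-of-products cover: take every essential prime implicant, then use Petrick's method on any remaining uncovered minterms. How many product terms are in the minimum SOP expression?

[col 0] 0000*, 0001*, 0010*, 0011*, 0100*, 0110*, 0111*, 1001*, 1010*, 1011*, 1100*, 1110*
[col 1] -001*, -010*, -011*, -100*, -110*, 0-00*, 0-10*, 0-11*, 00-0*, 00-1*, 000-*, 001-*, 01-0*, 011-*, 1-10*, 10-1*, 101-*, 11-0*
[col 2] --10, -0-1, -01-, -1-0, 0--0, 0-1-, 00--
Prime implicants: --10, -0-1, -01-, -1-0, 0--0, 0-1-, 00--
PI chart (minterm → PIs covering it):
  1 | -0-1,00--
  2 | --10,-01-,0--0,0-1-,00--
  3 | -0-1,-01-,0-1-,00--
  6 | --10,-1-0,0--0,0-1-
  7 | 0-1-  (sole → essential)
  11 | -0-1,-01-
  12 | -1-0  (sole → essential)
  14 | --10,-1-0
Essential prime implicants: -1-0, 0-1-
Petrick residual → -0-1
Minimum SOP uses 3 PIs: b'd + bd' + a'c

3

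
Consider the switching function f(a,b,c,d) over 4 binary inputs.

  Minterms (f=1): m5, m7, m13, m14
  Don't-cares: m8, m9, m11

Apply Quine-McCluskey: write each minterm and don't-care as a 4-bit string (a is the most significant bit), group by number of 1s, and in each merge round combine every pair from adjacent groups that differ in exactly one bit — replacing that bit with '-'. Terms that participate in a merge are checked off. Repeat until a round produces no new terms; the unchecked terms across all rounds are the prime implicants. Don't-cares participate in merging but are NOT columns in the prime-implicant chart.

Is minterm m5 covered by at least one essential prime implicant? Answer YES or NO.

YES

[col 0] 0101*, 0111*, 1000*, 1001*, 1011*, 1101*, 1110
[col 1] -101, 01-1, 1-01, 10-1, 100-
Prime implicants: -101, 01-1, 1-01, 10-1, 100-, 1110
PI chart (minterm → PIs covering it):
  5 | -101,01-1
  7 | 01-1  (sole → essential)
  13 | -101,1-01
  14 | 1110  (sole → essential)
Essential prime implicants: 01-1, 1110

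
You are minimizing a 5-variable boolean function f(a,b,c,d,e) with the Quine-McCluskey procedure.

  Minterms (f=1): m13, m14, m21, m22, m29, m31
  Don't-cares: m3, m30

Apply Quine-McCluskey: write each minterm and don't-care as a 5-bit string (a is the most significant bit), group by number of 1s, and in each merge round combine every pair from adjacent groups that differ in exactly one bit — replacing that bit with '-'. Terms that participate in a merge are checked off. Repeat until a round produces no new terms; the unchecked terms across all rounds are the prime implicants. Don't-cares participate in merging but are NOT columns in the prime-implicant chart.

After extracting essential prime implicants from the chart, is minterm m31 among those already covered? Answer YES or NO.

[col 0] 00011, 01101*, 01110*, 10101*, 10110*, 11101*, 11110*, 11111*
[col 1] -1101, -1110, 1-101, 1-110, 111-1, 1111-
Prime implicants: -1101, -1110, 00011, 1-101, 1-110, 111-1, 1111-
PI chart (minterm → PIs covering it):
  13 | -1101  (sole → essential)
  14 | -1110  (sole → essential)
  21 | 1-101  (sole → essential)
  22 | 1-110  (sole → essential)
  29 | -1101,1-101,111-1
  31 | 111-1,1111-
Essential prime implicants: -1101, -1110, 1-101, 1-110

NO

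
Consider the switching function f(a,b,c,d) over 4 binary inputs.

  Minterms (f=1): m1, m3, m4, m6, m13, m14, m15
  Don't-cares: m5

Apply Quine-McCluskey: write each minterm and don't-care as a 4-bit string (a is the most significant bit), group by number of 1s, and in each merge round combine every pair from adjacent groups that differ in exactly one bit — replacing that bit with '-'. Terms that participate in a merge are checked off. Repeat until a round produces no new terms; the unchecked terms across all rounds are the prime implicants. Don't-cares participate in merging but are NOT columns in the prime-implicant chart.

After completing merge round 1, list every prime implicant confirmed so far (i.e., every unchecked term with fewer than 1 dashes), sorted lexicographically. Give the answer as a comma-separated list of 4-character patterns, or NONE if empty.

[col 0] 0001*, 0011*, 0100*, 0101*, 0110*, 1101*, 1110*, 1111*
[col 1] -101, -110, 0-01, 00-1, 01-0, 010-, 11-1, 111-
Prime implicants: -101, -110, 0-01, 00-1, 01-0, 010-, 11-1, 111-

NONE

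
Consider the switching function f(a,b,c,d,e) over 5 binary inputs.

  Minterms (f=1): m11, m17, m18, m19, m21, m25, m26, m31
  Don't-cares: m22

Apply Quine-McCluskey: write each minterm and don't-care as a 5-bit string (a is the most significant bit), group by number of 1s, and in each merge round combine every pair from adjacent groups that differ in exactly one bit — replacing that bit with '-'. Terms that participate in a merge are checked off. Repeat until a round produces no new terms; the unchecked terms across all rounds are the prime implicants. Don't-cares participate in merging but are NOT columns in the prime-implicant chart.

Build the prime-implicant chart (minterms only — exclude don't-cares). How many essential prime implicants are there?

Round 0: 01011 10001✓ 10010✓ 10011✓ 10101✓ 10110✓ 11001✓ 11010✓ 11111
Round 1: 1-001 1-010 10-01 10-10 100-1 1001-
PIs = {01011, 1-001, 1-010, 10-01, 10-10, 100-1, 1001-, 11111}
Coverage chart:
  m11: 01011 ←essential
  m17: 1-001,10-01,100-1
  m18: 1-010,10-10,1001-
  m19: 100-1,1001-
  m21: 10-01 ←essential
  m25: 1-001 ←essential
  m26: 1-010 ←essential
  m31: 11111 ←essential
Essential: 01011, 1-001, 1-010, 10-01, 11111

5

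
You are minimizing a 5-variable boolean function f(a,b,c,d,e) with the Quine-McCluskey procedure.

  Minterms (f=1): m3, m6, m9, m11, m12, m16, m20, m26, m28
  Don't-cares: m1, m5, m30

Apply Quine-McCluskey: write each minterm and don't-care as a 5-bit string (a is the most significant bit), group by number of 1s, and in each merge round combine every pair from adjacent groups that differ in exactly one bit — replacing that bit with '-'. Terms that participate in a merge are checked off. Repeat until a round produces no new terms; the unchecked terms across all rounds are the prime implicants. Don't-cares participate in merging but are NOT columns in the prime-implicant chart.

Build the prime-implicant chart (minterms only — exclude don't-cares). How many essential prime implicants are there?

5

size-2^0 implicants → 00001(✓)  00011(✓)  00101(✓)  00110  01001(✓)  01011(✓)  01100(✓)  10000(✓)  10100(✓)  11010(✓)  11100(✓)  11110(✓)
size-2^1 implicants → -1100  0-001(✓)  0-011(✓)  00-01  000-1(✓)  010-1(✓)  1-100  10-00  11-10  111-0
size-2^2 implicants → 0-0-1
Unchecked terms (primes): -1100, 0-0-1, 00-01, 00110, 1-100, 10-00, 11-10, 111-0
Minterm coverage:
  m3 ⊆ 0-0-1 [E]
  m6 ⊆ 00110 [E]
  m9 ⊆ 0-0-1 [E]
  m11 ⊆ 0-0-1 [E]
  m12 ⊆ -1100 [E]
  m16 ⊆ 10-00 [E]
  m20 ⊆ 1-100,10-00
  m26 ⊆ 11-10 [E]
  m28 ⊆ -1100,1-100,111-0
E = {-1100, 0-0-1, 00110, 10-00, 11-10}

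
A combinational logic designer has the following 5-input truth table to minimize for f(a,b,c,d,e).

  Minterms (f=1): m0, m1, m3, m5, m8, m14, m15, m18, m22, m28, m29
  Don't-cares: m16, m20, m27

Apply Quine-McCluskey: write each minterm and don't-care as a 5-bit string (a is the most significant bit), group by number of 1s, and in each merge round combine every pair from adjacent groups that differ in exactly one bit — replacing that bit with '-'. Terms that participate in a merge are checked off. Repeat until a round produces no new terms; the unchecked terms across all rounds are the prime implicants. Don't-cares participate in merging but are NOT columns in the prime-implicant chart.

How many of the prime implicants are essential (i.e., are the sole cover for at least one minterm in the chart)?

size-2^0 implicants → 00000(✓)  00001(✓)  00011(✓)  00101(✓)  01000(✓)  01110(✓)  01111(✓)  10000(✓)  10010(✓)  10100(✓)  10110(✓)  11011  11100(✓)  11101(✓)
size-2^1 implicants → -0000  0-000  00-01  000-1  0000-  0111-  1-100  10-00(✓)  10-10(✓)  100-0(✓)  101-0(✓)  1110-
size-2^2 implicants → 10--0
Unchecked terms (primes): -0000, 0-000, 00-01, 000-1, 0000-, 0111-, 1-100, 10--0, 11011, 1110-
Minterm coverage:
  m0 ⊆ -0000,0-000,0000-
  m1 ⊆ 00-01,000-1,0000-
  m3 ⊆ 000-1 [E]
  m5 ⊆ 00-01 [E]
  m8 ⊆ 0-000 [E]
  m14 ⊆ 0111- [E]
  m15 ⊆ 0111- [E]
  m18 ⊆ 10--0 [E]
  m22 ⊆ 10--0 [E]
  m28 ⊆ 1-100,1110-
  m29 ⊆ 1110- [E]
E = {0-000, 00-01, 000-1, 0111-, 10--0, 1110-}

6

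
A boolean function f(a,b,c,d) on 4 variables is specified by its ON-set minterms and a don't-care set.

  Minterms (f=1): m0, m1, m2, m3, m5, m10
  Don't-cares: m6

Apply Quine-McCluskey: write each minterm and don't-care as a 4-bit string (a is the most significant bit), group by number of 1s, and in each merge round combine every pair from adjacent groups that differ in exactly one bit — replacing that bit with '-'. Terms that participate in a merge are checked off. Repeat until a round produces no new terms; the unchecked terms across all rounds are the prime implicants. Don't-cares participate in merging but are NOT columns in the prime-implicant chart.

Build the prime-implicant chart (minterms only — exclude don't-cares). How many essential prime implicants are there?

3

Round 0: 0000✓ 0001✓ 0010✓ 0011✓ 0101✓ 0110✓ 1010✓
Round 1: -010 0-01 0-10 00-0✓ 00-1✓ 000-✓ 001-✓
Round 2: 00--
PIs = {-010, 0-01, 0-10, 00--}
Coverage chart:
  m0: 00-- ←essential
  m1: 0-01,00--
  m2: -010,0-10,00--
  m3: 00-- ←essential
  m5: 0-01 ←essential
  m10: -010 ←essential
Essential: -010, 0-01, 00--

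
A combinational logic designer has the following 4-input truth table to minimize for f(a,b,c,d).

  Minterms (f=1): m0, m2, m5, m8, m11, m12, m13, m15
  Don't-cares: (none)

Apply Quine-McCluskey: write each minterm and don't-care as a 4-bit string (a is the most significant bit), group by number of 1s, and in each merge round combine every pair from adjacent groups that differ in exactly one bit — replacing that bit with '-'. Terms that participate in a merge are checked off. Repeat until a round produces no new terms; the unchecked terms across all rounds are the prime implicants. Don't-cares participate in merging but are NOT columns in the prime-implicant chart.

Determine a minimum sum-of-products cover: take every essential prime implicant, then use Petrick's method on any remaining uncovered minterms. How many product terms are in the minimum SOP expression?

4

Round 0: 0000✓ 0010✓ 0101✓ 1000✓ 1011✓ 1100✓ 1101✓ 1111✓
Round 1: -000 -101 00-0 1-00 1-11 11-1 110-
PIs = {-000, -101, 00-0, 1-00, 1-11, 11-1, 110-}
Coverage chart:
  m0: -000,00-0
  m2: 00-0 ←essential
  m5: -101 ←essential
  m8: -000,1-00
  m11: 1-11 ←essential
  m12: 1-00,110-
  m13: -101,11-1,110-
  m15: 1-11,11-1
Essential: -101, 00-0, 1-11
Petrick residual → 1-00
Min cover (4 terms): bc'd + a'b'd' + ac'd' + acd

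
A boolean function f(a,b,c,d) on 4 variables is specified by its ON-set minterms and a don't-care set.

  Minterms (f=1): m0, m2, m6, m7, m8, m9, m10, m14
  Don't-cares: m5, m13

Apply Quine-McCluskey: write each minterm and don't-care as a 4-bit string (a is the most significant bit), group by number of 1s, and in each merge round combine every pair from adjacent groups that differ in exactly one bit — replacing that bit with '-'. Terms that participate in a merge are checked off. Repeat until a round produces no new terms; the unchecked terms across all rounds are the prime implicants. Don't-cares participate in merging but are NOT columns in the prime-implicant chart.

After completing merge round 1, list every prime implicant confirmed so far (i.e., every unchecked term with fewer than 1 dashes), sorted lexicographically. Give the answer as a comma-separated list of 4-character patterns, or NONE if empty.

Round 0: 0000✓ 0010✓ 0101✓ 0110✓ 0111✓ 1000✓ 1001✓ 1010✓ 1101✓ 1110✓
Round 1: -000✓ -010✓ -101 -110✓ 0-10✓ 00-0✓ 01-1 011- 1-01 1-10✓ 10-0✓ 100-
Round 2: --10 -0-0
PIs = {--10, -0-0, -101, 01-1, 011-, 1-01, 100-}

NONE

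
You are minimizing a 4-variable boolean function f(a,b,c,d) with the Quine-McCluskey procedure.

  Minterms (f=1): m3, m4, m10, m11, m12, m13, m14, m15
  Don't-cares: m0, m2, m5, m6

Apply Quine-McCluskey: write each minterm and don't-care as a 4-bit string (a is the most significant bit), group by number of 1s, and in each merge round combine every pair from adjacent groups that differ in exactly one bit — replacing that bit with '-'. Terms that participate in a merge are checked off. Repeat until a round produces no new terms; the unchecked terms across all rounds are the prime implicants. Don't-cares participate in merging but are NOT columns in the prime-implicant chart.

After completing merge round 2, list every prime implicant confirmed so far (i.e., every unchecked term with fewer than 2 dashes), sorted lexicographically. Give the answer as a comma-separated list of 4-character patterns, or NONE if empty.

size-2^0 implicants → 0000(✓)  0010(✓)  0011(✓)  0100(✓)  0101(✓)  0110(✓)  1010(✓)  1011(✓)  1100(✓)  1101(✓)  1110(✓)  1111(✓)
size-2^1 implicants → -010(✓)  -011(✓)  -100(✓)  -101(✓)  -110(✓)  0-00(✓)  0-10(✓)  00-0(✓)  001-(✓)  01-0(✓)  010-(✓)  1-10(✓)  1-11(✓)  101-(✓)  11-0(✓)  11-1(✓)  110-(✓)  111-(✓)
size-2^2 implicants → --10  -01-  -1-0  -10-  0--0  1-1-  11--
Unchecked terms (primes): --10, -01-, -1-0, -10-, 0--0, 1-1-, 11--

NONE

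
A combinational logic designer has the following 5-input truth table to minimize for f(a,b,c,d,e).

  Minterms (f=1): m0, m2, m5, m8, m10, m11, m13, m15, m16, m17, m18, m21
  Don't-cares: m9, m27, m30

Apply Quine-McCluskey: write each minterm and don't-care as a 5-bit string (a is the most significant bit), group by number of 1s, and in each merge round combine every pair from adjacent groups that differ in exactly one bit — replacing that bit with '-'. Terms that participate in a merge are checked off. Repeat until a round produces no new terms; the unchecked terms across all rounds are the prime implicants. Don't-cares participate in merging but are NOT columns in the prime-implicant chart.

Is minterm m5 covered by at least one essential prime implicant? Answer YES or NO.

NO

Round 0: 00000✓ 00010✓ 00101✓ 01000✓ 01001✓ 01010✓ 01011✓ 01101✓ 01111✓ 10000✓ 10001✓ 10010✓ 10101✓ 11011✓ 11110
Round 1: -0000✓ -0010✓ -0101 -1011 0-000✓ 0-010✓ 0-101 000-0✓ 01-01✓ 01-11✓ 010-0✓ 010-1✓ 0100-✓ 0101-✓ 011-1✓ 10-01 100-0✓ 1000-
Round 2: -00-0 0-0-0 01--1 010--
PIs = {-00-0, -0101, -1011, 0-0-0, 0-101, 01--1, 010--, 10-01, 1000-, 11110}
Coverage chart:
  m0: -00-0,0-0-0
  m2: -00-0,0-0-0
  m5: -0101,0-101
  m8: 0-0-0,010--
  m10: 0-0-0,010--
  m11: -1011,01--1,010--
  m13: 0-101,01--1
  m15: 01--1 ←essential
  m16: -00-0,1000-
  m17: 10-01,1000-
  m18: -00-0 ←essential
  m21: -0101,10-01
Essential: -00-0, 01--1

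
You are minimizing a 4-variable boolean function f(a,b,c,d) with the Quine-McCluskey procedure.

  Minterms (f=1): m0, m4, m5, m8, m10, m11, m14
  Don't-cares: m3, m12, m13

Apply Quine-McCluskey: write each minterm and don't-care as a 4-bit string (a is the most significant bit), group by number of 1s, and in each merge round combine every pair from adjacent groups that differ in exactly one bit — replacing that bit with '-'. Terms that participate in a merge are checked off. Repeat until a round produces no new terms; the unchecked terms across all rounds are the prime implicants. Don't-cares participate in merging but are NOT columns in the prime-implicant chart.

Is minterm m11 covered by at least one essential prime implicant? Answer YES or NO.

[col 0] 0000*, 0011*, 0100*, 0101*, 1000*, 1010*, 1011*, 1100*, 1101*, 1110*
[col 1] -000*, -011, -100*, -101*, 0-00*, 010-*, 1-00*, 1-10*, 10-0*, 101-, 11-0*, 110-*
[col 2] --00, -10-, 1--0
Prime implicants: --00, -011, -10-, 1--0, 101-
PI chart (minterm → PIs covering it):
  0 | --00  (sole → essential)
  4 | --00,-10-
  5 | -10-  (sole → essential)
  8 | --00,1--0
  10 | 1--0,101-
  11 | -011,101-
  14 | 1--0  (sole → essential)
Essential prime implicants: --00, -10-, 1--0

NO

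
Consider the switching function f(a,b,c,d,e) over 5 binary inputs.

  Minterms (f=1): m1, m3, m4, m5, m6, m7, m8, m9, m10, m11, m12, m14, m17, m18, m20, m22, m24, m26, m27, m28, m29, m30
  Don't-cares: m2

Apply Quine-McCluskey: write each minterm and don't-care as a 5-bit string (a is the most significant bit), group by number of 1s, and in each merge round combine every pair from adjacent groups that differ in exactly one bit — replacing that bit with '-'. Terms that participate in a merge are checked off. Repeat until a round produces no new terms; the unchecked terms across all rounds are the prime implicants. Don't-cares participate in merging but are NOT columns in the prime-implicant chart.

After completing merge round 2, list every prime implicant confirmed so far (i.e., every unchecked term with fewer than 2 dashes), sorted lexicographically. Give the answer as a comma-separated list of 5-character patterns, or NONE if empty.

-0001, 1110-

[col 0] 00001*, 00010*, 00011*, 00100*, 00101*, 00110*, 00111*, 01000*, 01001*, 01010*, 01011*, 01100*, 01110*, 10001*, 10010*, 10100*, 10110*, 11000*, 11010*, 11011*, 11100*, 11101*, 11110*
[col 1] -0001, -0010*, -0100*, -0110*, -1000*, -1010*, -1011*, -1100*, -1110*, 0-001*, 0-010*, 0-011*, 0-100*, 0-110*, 00-01*, 00-10*, 00-11*, 000-1*, 0001-*, 001-0*, 001-1*, 0010-*, 0011-*, 01-00*, 01-10*, 010-0*, 010-1*, 0100-*, 0101-*, 011-0*, 1-010*, 1-100*, 1-110*, 10-10*, 101-0*, 11-00*, 11-10*, 110-0*, 1101-*, 111-0*, 1110-
[col 2] --010*, --100*, --110*, -0-10*, -01-0*, -1-00*, -1-10*, -10-0*, -101-, -11-0*, 0--10*, 0-0-1, 0-01-, 0-1-0*, 00--1, 00-1-, 001--, 01--0*, 010--, 1--10*, 1-1-0*, 11--0*
[col 3] ---10, --1-0, -1--0
Prime implicants: ---10, --1-0, -0001, -1--0, -101-, 0-0-1, 0-01-, 00--1, 00-1-, 001--, 010--, 1110-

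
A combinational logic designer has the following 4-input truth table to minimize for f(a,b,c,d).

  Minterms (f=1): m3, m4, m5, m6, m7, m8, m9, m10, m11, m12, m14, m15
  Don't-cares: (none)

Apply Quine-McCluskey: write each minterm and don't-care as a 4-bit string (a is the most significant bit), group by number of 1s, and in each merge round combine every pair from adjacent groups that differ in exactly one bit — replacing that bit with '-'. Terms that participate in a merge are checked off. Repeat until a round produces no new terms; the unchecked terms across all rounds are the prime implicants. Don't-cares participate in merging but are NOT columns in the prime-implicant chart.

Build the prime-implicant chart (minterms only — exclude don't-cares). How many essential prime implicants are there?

size-2^0 implicants → 0011(✓)  0100(✓)  0101(✓)  0110(✓)  0111(✓)  1000(✓)  1001(✓)  1010(✓)  1011(✓)  1100(✓)  1110(✓)  1111(✓)
size-2^1 implicants → -011(✓)  -100(✓)  -110(✓)  -111(✓)  0-11(✓)  01-0(✓)  01-1(✓)  010-(✓)  011-(✓)  1-00(✓)  1-10(✓)  1-11(✓)  10-0(✓)  10-1(✓)  100-(✓)  101-(✓)  11-0(✓)  111-(✓)
size-2^2 implicants → --11  -1-0  -11-  01--  1--0  1-1-  10--
Unchecked terms (primes): --11, -1-0, -11-, 01--, 1--0, 1-1-, 10--
Minterm coverage:
  m3 ⊆ --11 [E]
  m4 ⊆ -1-0,01--
  m5 ⊆ 01-- [E]
  m6 ⊆ -1-0,-11-,01--
  m7 ⊆ --11,-11-,01--
  m8 ⊆ 1--0,10--
  m9 ⊆ 10-- [E]
  m10 ⊆ 1--0,1-1-,10--
  m11 ⊆ --11,1-1-,10--
  m12 ⊆ -1-0,1--0
  m14 ⊆ -1-0,-11-,1--0,1-1-
  m15 ⊆ --11,-11-,1-1-
E = {--11, 01--, 10--}

3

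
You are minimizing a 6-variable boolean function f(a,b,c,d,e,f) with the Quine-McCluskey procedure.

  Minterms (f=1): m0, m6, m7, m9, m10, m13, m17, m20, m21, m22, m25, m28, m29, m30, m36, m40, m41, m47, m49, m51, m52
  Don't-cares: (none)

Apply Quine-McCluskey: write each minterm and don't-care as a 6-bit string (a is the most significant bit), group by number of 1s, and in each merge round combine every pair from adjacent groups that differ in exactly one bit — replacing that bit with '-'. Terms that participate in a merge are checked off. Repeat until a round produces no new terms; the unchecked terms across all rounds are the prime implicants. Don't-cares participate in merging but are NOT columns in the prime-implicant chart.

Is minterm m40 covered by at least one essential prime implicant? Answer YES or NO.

YES

Round 0: 000000 000110✓ 000111✓ 001001✓ 001010 001101✓ 010001✓ 010100✓ 010101✓ 010110✓ 011001✓ 011100✓ 011101✓ 011110✓ 100100✓ 101000✓ 101001✓ 101111 110001✓ 110011✓ 110100✓
Round 1: -01001 -10001 -10100 0-0110 0-1001✓ 0-1101✓ 00011- 001-01✓ 01-001✓ 01-100✓ 01-101✓ 01-110✓ 010-01✓ 0101-0✓ 01010-✓ 011-01✓ 0111-0✓ 01110-✓ 1-0100 10100- 1100-1
Round 2: 0-1-01 01--01 01-1-0 01-10-
PIs = {-01001, -10001, -10100, 0-0110, 0-1-01, 000000, 00011-, 001010, 01--01, 01-1-0, 01-10-, 1-0100, 10100-, 101111, 1100-1}
Coverage chart:
  m0: 000000 ←essential
  m6: 0-0110,00011-
  m7: 00011- ←essential
  m9: -01001,0-1-01
  m10: 001010 ←essential
  m13: 0-1-01 ←essential
  m17: -10001,01--01
  m20: -10100,01-1-0,01-10-
  m21: 01--01,01-10-
  m22: 0-0110,01-1-0
  m25: 0-1-01,01--01
  m28: 01-1-0,01-10-
  m29: 0-1-01,01--01,01-10-
  m30: 01-1-0 ←essential
  m36: 1-0100 ←essential
  m40: 10100- ←essential
  m41: -01001,10100-
  m47: 101111 ←essential
  m49: -10001,1100-1
  m51: 1100-1 ←essential
  m52: -10100,1-0100
Essential: 0-1-01, 000000, 00011-, 001010, 01-1-0, 1-0100, 10100-, 101111, 1100-1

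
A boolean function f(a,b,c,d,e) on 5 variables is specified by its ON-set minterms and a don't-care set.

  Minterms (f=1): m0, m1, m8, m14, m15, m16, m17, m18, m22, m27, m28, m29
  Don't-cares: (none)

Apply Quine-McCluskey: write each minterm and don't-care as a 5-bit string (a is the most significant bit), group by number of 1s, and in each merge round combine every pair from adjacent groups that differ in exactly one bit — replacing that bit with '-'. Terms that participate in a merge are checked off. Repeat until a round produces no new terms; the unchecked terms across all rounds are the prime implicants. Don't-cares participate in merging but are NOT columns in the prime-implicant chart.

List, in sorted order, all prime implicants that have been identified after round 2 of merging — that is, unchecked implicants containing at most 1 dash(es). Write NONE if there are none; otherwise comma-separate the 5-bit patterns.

0-000, 0111-, 10-10, 100-0, 11011, 1110-

size-2^0 implicants → 00000(✓)  00001(✓)  01000(✓)  01110(✓)  01111(✓)  10000(✓)  10001(✓)  10010(✓)  10110(✓)  11011  11100(✓)  11101(✓)
size-2^1 implicants → -0000(✓)  -0001(✓)  0-000  0000-(✓)  0111-  10-10  100-0  1000-(✓)  1110-
size-2^2 implicants → -000-
Unchecked terms (primes): -000-, 0-000, 0111-, 10-10, 100-0, 11011, 1110-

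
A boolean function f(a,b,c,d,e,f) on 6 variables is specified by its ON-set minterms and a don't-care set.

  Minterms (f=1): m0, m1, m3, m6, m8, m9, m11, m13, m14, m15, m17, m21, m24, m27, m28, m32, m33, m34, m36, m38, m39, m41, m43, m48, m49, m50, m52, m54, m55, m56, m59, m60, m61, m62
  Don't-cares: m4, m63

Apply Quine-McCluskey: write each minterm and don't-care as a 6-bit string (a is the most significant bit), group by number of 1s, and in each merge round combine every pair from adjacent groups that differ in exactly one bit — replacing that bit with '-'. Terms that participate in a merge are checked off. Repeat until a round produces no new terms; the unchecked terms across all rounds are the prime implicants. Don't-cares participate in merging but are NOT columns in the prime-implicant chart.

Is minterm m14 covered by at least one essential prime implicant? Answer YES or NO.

NO

size-2^0 implicants → 000000(✓)  000001(✓)  000011(✓)  000100(✓)  000110(✓)  001000(✓)  001001(✓)  001011(✓)  001101(✓)  001110(✓)  001111(✓)  010001(✓)  010101(✓)  011000(✓)  011011(✓)  011100(✓)  100000(✓)  100001(✓)  100010(✓)  100100(✓)  100110(✓)  100111(✓)  101001(✓)  101011(✓)  110000(✓)  110001(✓)  110010(✓)  110100(✓)  110110(✓)  110111(✓)  111000(✓)  111011(✓)  111100(✓)  111101(✓)  111110(✓)  111111(✓)
size-2^1 implicants → -00000(✓)  -00001(✓)  -00100(✓)  -00110(✓)  -01001(✓)  -01011(✓)  -10001(✓)  -11000(✓)  -11011(✓)  -11100(✓)  0-0001(✓)  0-1000  0-1011(✓)  00-000(✓)  00-001(✓)  00-011(✓)  00-110  000-00(✓)  0000-1(✓)  00000-(✓)  0001-0(✓)  001-01(✓)  001-11(✓)  0010-1(✓)  00100-(✓)  0011-1(✓)  00111-  010-01  011-00(✓)  1-0000(✓)  1-0001(✓)  1-0010(✓)  1-0100(✓)  1-0110(✓)  1-0111(✓)  1-1011(✓)  10-001(✓)  100-00(✓)  100-10(✓)  1000-0(✓)  10000-(✓)  1001-0(✓)  10011-(✓)  1010-1(✓)  11-000(✓)  11-100(✓)  11-110(✓)  11-111(✓)  110-00(✓)  110-10(✓)  1100-0(✓)  11000-(✓)  1101-0(✓)  11011-(✓)  111-00(✓)  111-11  1111-0(✓)  1111-1(✓)  11110-(✓)  11111-(✓)
size-2^2 implicants → --0001  --1011  -0-001  -00-00  -0000-  -001-0  -010-1  -11-00  00-0-1  00-00-  001--1  1-0-00(✓)  1-0-10(✓)  1-00-0(✓)  1-000-  1-01-0(✓)  1-011-  100--0(✓)  11--00  11-1-0  11-11-  110--0(✓)  1111--
size-2^3 implicants → 1-0--0
Unchecked terms (primes): --0001, --1011, -0-001, -00-00, -0000-, -001-0, -010-1, -11-00, 0-1000, 00-0-1, 00-00-, 00-110, 001--1, 00111-, 010-01, 1-0--0, 1-000-, 1-011-, 11--00, 11-1-0, 11-11-, 111-11, 1111--
Minterm coverage:
  m0 ⊆ -00-00,-0000-,00-00-
  m1 ⊆ --0001,-0-001,-0000-,00-0-1,00-00-
  m3 ⊆ 00-0-1 [E]
  m6 ⊆ -001-0,00-110
  m8 ⊆ 0-1000,00-00-
  m9 ⊆ -0-001,-010-1,00-0-1,00-00-,001--1
  m11 ⊆ --1011,-010-1,00-0-1,001--1
  m13 ⊆ 001--1 [E]
  m14 ⊆ 00-110,00111-
  m15 ⊆ 001--1,00111-
  m17 ⊆ --0001,010-01
  m21 ⊆ 010-01 [E]
  m24 ⊆ -11-00,0-1000
  m27 ⊆ --1011 [E]
  m28 ⊆ -11-00 [E]
  m32 ⊆ -00-00,-0000-,1-0--0,1-000-
  m33 ⊆ --0001,-0-001,-0000-,1-000-
  m34 ⊆ 1-0--0 [E]
  m36 ⊆ -00-00,-001-0,1-0--0
  m38 ⊆ -001-0,1-0--0,1-011-
  m39 ⊆ 1-011- [E]
  m41 ⊆ -0-001,-010-1
  m43 ⊆ --1011,-010-1
  m48 ⊆ 1-0--0,1-000-,11--00
  m49 ⊆ --0001,1-000-
  m50 ⊆ 1-0--0 [E]
  m52 ⊆ 1-0--0,11--00,11-1-0
  m54 ⊆ 1-0--0,1-011-,11-1-0,11-11-
  m55 ⊆ 1-011-,11-11-
  m56 ⊆ -11-00,11--00
  m59 ⊆ --1011,111-11
  m60 ⊆ -11-00,11--00,11-1-0,1111--
  m61 ⊆ 1111-- [E]
  m62 ⊆ 11-1-0,11-11-,1111--
E = {--1011, -11-00, 00-0-1, 001--1, 010-01, 1-0--0, 1-011-, 1111--}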